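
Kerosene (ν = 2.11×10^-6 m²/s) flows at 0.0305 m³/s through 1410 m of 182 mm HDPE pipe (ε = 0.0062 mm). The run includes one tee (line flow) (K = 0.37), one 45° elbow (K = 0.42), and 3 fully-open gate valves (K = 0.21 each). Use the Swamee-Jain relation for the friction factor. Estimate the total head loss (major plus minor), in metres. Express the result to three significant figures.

H_L ≈ 9.88 m

V = 4Q/(πD²) = 1.172 m/s; V²/2g = 0.07005 m
Re = 1.01×10^5, ε/D = 3.41×10^-5 → f = 0.01803 (Swamee-Jain)
Major: h_f = f(L/D)·V²/2g = 0.01803·7747·0.07005 = 9.785 m
Minor: ΣK = 1.42; h_m = ΣK·V²/2g = 0.09948 m
Total H_L = 9.785 + 0.09948 = 9.884 m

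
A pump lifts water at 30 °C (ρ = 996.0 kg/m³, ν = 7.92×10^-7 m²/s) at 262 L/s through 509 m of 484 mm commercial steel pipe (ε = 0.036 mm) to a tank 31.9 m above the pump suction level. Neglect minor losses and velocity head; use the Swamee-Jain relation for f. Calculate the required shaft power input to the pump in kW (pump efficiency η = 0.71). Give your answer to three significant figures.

P_shaft ≈ 120 kW

V = 4Q/(πD²) = 1.424 m/s; Re = 8.70×10^5; ε/D = 7.44×10^-5; f = 0.01329
h_f = f(L/D)V²/2g = 1.445 m
Total head H = z + h_f = 31.9 + 1.445 = 33.34 m
P_hyd = ρgQH = 996.0·9.81·0.262·33.34 = 85.36 kW
P_shaft = P_hyd/η = 85.36/0.71 = 120.2 kW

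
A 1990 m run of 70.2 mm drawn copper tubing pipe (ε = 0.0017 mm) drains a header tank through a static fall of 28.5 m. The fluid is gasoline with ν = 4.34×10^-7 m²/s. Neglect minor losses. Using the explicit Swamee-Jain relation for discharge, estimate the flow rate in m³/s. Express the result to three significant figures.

Swamee-Jain (Type II): Q = -0.965·√(gD⁵h_f/L)·ln[ε/(3.7D) + √(3.17ν²L/(gD³h_f))]
√(gD⁵h_f/L) = √(9.81·0.0702⁵·28.5/1990) = 4.894×10^-4
ε/(3.7D) = 6.55×10^-6; √(3.17ν²L/(gD³h_f)) = 1.11×10^-4
Q = -0.965·4.894×10^-4·ln(1.174×10^-4) = 0.004274 m³/s
Check: V = 1.10 m/s, Re = 1.79×10^5, f = 0.01609, h_f = 28.3 m ≈ 28.5 m ✓

Q ≈ 0.00427 m³/s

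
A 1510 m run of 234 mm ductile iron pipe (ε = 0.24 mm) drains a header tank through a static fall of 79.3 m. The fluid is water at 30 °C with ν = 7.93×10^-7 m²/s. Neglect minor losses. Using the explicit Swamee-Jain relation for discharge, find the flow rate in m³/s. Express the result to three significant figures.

Swamee-Jain (Type II): Q = -0.965·√(gD⁵h_f/L)·ln[ε/(3.7D) + √(3.17ν²L/(gD³h_f))]
√(gD⁵h_f/L) = √(9.81·0.234⁵·79.3/1510) = 0.01901
ε/(3.7D) = 2.77×10^-4; √(3.17ν²L/(gD³h_f)) = 1.74×10^-5
Q = -0.965·0.01901·ln(2.946×10^-4) = 0.1492 m³/s
Check: V = 3.47 m/s, Re = 1.02×10^6, f = 0.02014, h_f = 79.7 m ≈ 79.3 m ✓

Q ≈ 0.149 m³/s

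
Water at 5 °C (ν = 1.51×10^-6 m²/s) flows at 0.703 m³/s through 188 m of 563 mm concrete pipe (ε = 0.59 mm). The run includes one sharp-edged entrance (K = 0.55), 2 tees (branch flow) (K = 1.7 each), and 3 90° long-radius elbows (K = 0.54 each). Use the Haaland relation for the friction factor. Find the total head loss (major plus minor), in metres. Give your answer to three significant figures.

V = 4Q/(πD²) = 2.824 m/s; V²/2g = 0.4064 m
Re = 1.05×10^6, ε/D = 0.00105 → f = 0.02015 (Haaland)
Major: h_f = f(L/D)·V²/2g = 0.02015·333.9·0.4064 = 2.734 m
Minor: ΣK = 5.57; h_m = ΣK·V²/2g = 2.264 m
Total H_L = 2.734 + 2.264 = 4.998 m

H_L ≈ 5.00 m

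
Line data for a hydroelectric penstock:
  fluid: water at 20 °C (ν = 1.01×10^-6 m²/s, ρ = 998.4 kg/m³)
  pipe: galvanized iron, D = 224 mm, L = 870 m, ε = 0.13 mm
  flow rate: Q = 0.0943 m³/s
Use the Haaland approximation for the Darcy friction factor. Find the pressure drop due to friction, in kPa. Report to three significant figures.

V = 4Q/(πD²) = 4·0.0943/(π·0.224²) = 2.393 m/s
Re = VD/ν = 2.393·0.224/1.01×10^-6 = 5.31×10^5 → turbulent
ε/D = 0.13/224 = 5.80×10^-4
Haaland: f = 0.01803
h_f = f(L/D)V²/(2g) = 0.01803·(870/0.224)·2.393²/(2·9.81) = 20.44 m
Δp = ρg·h_f = 998.4·9.81·20.44 = 200.1 kPa

Δp ≈ 200 kPa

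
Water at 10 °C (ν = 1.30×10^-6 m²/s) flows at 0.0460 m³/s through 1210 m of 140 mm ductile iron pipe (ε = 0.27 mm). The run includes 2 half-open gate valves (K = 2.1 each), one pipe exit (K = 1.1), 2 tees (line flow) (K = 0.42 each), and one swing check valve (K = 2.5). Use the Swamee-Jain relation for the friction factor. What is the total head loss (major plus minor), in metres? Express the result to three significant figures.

H_L ≈ 98.0 m

V = 4Q/(πD²) = 2.988 m/s; V²/2g = 0.4551 m
Re = 3.22×10^5, ε/D = 0.00193 → f = 0.02392 (Swamee-Jain)
Major: h_f = f(L/D)·V²/2g = 0.02392·8643·0.4551 = 94.08 m
Minor: ΣK = 8.64; h_m = ΣK·V²/2g = 3.932 m
Total H_L = 94.08 + 3.932 = 98.01 m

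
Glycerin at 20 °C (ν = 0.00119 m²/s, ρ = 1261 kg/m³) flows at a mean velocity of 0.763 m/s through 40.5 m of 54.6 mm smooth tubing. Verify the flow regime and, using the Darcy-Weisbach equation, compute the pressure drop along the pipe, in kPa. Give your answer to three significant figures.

Δp ≈ 498 kPa

Re = VD/ν = 0.763·0.05460/0.00119 = 35.0 → laminar (Re < 2300)
f = 64/Re = 1.828
h_f = f(L/D)V²/(2g) = 1.828·(40.5/0.05460)·0.763²/(2·9.81) = 40.24 m
Δp = ρg·h_f = 1261·9.81·40.24 = 497.7 kPa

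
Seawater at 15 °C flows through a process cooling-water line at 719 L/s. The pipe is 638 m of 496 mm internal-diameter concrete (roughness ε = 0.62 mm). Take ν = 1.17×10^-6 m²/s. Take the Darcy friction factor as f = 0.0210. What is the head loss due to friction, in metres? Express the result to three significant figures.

h_f ≈ 19.1 m

V = 4Q/(πD²) = 4·0.719/(π·0.496²) = 3.721 m/s
h_f = f(L/D)V²/(2g) = 0.02100·(638/0.496)·3.721²/(2·9.81) = 19.06 m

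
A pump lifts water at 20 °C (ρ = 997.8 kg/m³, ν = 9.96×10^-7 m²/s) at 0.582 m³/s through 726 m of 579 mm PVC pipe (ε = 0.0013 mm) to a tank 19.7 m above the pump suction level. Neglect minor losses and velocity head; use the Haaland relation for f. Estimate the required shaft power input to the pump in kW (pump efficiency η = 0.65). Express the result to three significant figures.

V = 4Q/(πD²) = 2.210 m/s; Re = 1.28×10^6; ε/D = 2.25×10^-6; f = 0.01116
h_f = f(L/D)V²/2g = 3.483 m
Total head H = z + h_f = 19.7 + 3.483 = 23.18 m
P_hyd = ρgQH = 997.8·9.81·0.582·23.18 = 132.1 kW
P_shaft = P_hyd/η = 132.1/0.65 = 203.2 kW

P_shaft ≈ 203 kW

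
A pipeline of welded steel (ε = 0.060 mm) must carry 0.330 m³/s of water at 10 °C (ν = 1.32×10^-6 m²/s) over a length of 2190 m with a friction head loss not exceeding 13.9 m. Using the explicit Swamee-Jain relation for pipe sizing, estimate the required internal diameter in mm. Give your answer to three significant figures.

Swamee-Jain (Type III): D = 0.66·[ε^1.25·(LQ²/(gh_f))^4.75 + ν·Q^9.4·(L/(gh_f))^5.2]^0.04
LQ²/(gh_f) = 1.749; L/(gh_f) = 16.06
Term 1 = ε^1.25·(…)^4.75 = 7.52×10^-5; Term 2 = ν·Q^9.4·(…)^5.2 = 7.32×10^-5
D = 0.66·(7.52×10^-5 + 7.32×10^-5)^0.04 = 0.4639 m = 464 mm
Check: V = 1.95 m/s, Re = 6.86×10^5, f = 0.01435, h_f = 13.2 m ≈ 13.9 m ✓

D ≈ 464 mm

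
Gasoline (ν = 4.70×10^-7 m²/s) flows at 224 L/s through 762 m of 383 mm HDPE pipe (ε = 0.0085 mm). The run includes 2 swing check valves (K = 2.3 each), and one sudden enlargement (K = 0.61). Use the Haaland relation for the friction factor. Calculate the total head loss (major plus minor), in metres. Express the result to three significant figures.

V = 4Q/(πD²) = 1.944 m/s; V²/2g = 0.1927 m
Re = 1.58×10^6, ε/D = 2.22×10^-5 → f = 0.01130 (Haaland)
Major: h_f = f(L/D)·V²/2g = 0.01130·1990·0.1927 = 4.333 m
Minor: ΣK = 5.21; h_m = ΣK·V²/2g = 1.004 m
Total H_L = 4.333 + 1.004 = 5.337 m

H_L ≈ 5.34 m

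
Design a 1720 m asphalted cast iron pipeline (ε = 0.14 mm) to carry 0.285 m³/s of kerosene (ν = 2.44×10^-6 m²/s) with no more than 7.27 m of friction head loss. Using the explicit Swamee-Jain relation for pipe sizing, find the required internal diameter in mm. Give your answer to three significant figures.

Swamee-Jain (Type III): D = 0.66·[ε^1.25·(LQ²/(gh_f))^4.75 + ν·Q^9.4·(L/(gh_f))^5.2]^0.04
LQ²/(gh_f) = 1.959; L/(gh_f) = 24.12
Term 1 = ε^1.25·(…)^4.75 = 3.71×10^-4; Term 2 = ν·Q^9.4·(…)^5.2 = 2.83×10^-4
D = 0.66·(3.71×10^-4 + 2.83×10^-4)^0.04 = 0.4922 m = 492 mm
Check: V = 1.50 m/s, Re = 3.02×10^5, f = 0.01694, h_f = 6.77 m ≈ 7.27 m ✓

D ≈ 492 mm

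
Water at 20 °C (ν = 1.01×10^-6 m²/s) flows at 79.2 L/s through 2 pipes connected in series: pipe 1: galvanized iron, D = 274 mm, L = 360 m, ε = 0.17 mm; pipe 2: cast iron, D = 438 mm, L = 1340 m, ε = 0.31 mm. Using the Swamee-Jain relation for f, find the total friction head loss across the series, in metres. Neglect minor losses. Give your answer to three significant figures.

H ≈ 3.12 m

Pipe 1: V = 1.343 m/s, Re = 3.64×10^5, ε/D = 6.20×10^-4, f = 0.01878, h_1 = f(L/D)V²/2g = 2.268 m
Pipe 2: V = 0.5256 m/s, Re = 2.28×10^5, ε/D = 7.08×10^-4, f = 0.01977, h_2 = f(L/D)V²/2g = 0.8516 m
Series → Q common, losses add: H = Σh = 3.120 m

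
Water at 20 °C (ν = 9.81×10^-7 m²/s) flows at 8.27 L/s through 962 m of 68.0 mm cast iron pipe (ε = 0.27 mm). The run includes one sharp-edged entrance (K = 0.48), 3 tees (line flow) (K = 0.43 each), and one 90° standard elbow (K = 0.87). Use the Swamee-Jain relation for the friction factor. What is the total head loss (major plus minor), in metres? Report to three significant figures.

H_L ≈ 110 m

V = 4Q/(πD²) = 2.277 m/s; V²/2g = 0.2643 m
Re = 1.58×10^5, ε/D = 0.00397 → f = 0.02926 (Swamee-Jain)
Major: h_f = f(L/D)·V²/2g = 0.02926·14147·0.2643 = 109.4 m
Minor: ΣK = 2.64; h_m = ΣK·V²/2g = 0.6978 m
Total H_L = 109.4 + 0.6978 = 110.1 m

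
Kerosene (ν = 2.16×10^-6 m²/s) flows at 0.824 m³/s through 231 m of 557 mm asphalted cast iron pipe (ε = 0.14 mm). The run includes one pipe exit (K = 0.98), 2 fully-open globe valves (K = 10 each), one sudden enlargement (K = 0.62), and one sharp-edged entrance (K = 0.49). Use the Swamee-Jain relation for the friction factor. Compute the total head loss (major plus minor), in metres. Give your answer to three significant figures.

H_L ≈ 16.6 m

V = 4Q/(πD²) = 3.382 m/s; V²/2g = 0.5828 m
Re = 8.72×10^5, ε/D = 2.51×10^-4 → f = 0.01541 (Swamee-Jain)
Major: h_f = f(L/D)·V²/2g = 0.01541·414.7·0.5828 = 3.725 m
Minor: ΣK = 22.1; h_m = ΣK·V²/2g = 12.88 m
Total H_L = 3.725 + 12.88 = 16.60 m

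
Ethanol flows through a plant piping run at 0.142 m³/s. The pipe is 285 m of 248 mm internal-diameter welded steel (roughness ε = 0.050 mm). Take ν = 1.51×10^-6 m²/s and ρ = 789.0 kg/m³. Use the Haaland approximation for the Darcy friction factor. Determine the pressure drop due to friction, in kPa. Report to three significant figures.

V = 4Q/(πD²) = 4·0.142/(π·0.248²) = 2.940 m/s
Re = VD/ν = 2.940·0.248/1.51×10^-6 = 4.83×10^5 → turbulent
ε/D = 0.050/248 = 2.02×10^-4
Haaland: f = 0.01535
h_f = f(L/D)V²/(2g) = 0.01535·(285/0.248)·2.940²/(2·9.81) = 7.769 m
Δp = ρg·h_f = 789.0·9.81·7.769 = 60.13 kPa

Δp ≈ 60.1 kPa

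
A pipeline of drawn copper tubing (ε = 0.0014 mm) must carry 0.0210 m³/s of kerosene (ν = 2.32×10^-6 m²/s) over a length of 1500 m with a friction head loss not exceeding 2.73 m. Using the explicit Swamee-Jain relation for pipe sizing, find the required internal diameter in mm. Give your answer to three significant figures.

D ≈ 212 mm

Swamee-Jain (Type III): D = 0.66·[ε^1.25·(LQ²/(gh_f))^4.75 + ν·Q^9.4·(L/(gh_f))^5.2]^0.04
LQ²/(gh_f) = 0.02470; L/(gh_f) = 56.01
Term 1 = ε^1.25·(…)^4.75 = 1.12×10^-15; Term 2 = ν·Q^9.4·(…)^5.2 = 4.85×10^-13
D = 0.66·(1.12×10^-15 + 4.85×10^-13)^0.04 = 0.2123 m = 212 mm
Check: V = 0.593 m/s, Re = 5.43×10^4, f = 0.02041, h_f = 2.59 m ≈ 2.73 m ✓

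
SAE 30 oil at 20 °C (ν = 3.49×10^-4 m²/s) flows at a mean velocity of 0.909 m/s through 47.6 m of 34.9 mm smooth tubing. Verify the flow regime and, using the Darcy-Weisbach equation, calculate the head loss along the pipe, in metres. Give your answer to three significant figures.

Re = VD/ν = 0.909·0.03490/3.49×10^-4 = 90.9 → laminar (Re < 2300)
f = 64/Re = 0.7041
h_f = f(L/D)V²/(2g) = 0.7041·(47.6/0.03490)·0.909²/(2·9.81) = 40.44 m

h_f ≈ 40.4 m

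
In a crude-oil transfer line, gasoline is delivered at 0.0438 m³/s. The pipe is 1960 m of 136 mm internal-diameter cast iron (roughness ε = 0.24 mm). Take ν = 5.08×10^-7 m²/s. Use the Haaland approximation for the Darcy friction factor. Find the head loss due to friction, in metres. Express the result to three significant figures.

h_f ≈ 153 m

V = 4Q/(πD²) = 4·0.0438/(π·0.136²) = 3.015 m/s
Re = VD/ν = 3.015·0.136/5.08×10^-7 = 8.07×10^5 → turbulent
ε/D = 0.24/136 = 0.00176
Haaland: f = 0.02293
h_f = f(L/D)V²/(2g) = 0.02293·(1960/0.136)·3.015²/(2·9.81) = 153.1 m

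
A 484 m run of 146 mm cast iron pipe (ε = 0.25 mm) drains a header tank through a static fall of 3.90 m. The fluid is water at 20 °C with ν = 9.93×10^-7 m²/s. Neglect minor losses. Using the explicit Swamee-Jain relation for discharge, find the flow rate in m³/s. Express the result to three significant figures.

Q ≈ 0.0165 m³/s

Swamee-Jain (Type II): Q = -0.965·√(gD⁵h_f/L)·ln[ε/(3.7D) + √(3.17ν²L/(gD³h_f))]
√(gD⁵h_f/L) = √(9.81·0.146⁵·3.90/484) = 0.002290
ε/(3.7D) = 4.63×10^-4; √(3.17ν²L/(gD³h_f)) = 1.13×10^-4
Q = -0.965·0.002290·ln(5.755×10^-4) = 0.01649 m³/s
Check: V = 0.985 m/s, Re = 1.45×10^5, f = 0.02401, h_f = 3.93 m ≈ 3.90 m ✓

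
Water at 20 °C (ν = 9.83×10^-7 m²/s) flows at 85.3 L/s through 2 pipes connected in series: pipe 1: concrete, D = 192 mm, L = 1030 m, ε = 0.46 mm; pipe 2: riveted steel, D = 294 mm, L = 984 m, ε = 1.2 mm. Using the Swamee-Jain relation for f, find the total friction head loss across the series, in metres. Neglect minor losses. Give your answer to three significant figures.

Pipe 1: V = 2.946 m/s, Re = 5.75×10^5, ε/D = 0.00240, f = 0.02497, h_1 = f(L/D)V²/2g = 59.26 m
Pipe 2: V = 1.257 m/s, Re = 3.76×10^5, ε/D = 0.00408, f = 0.02900, h_2 = f(L/D)V²/2g = 7.810 m
Series → Q common, losses add: H = Σh = 67.07 m

H ≈ 67.1 m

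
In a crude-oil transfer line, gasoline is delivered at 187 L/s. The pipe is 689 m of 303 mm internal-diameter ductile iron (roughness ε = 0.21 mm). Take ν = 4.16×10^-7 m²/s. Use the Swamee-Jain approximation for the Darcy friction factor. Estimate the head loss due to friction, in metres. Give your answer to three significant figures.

h_f ≈ 14.2 m

V = 4Q/(πD²) = 4·0.187/(π·0.303²) = 2.593 m/s
Re = VD/ν = 2.593·0.303/4.16×10^-7 = 1.89×10^6 → turbulent
ε/D = 0.21/303 = 6.93×10^-4
Swamee-Jain: f = 0.01828
h_f = f(L/D)V²/(2g) = 0.01828·(689/0.303)·2.593²/(2·9.81) = 14.25 m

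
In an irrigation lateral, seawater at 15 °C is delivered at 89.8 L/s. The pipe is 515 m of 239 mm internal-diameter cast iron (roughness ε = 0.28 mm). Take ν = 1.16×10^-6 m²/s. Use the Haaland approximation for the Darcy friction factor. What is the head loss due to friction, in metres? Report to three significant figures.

h_f ≈ 9.25 m

V = 4Q/(πD²) = 4·0.0898/(π·0.239²) = 2.002 m/s
Re = VD/ν = 2.002·0.239/1.16×10^-6 = 4.12×10^5 → turbulent
ε/D = 0.28/239 = 0.00117
Haaland: f = 0.02102
h_f = f(L/D)V²/(2g) = 0.02102·(515/0.239)·2.002²/(2·9.81) = 9.249 m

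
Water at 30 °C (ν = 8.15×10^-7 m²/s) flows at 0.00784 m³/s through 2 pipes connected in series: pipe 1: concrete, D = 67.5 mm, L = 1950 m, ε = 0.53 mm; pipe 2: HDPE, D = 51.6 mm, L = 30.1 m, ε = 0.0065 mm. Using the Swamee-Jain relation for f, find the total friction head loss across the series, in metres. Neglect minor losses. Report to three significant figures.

Pipe 1: V = 2.191 m/s, Re = 1.81×10^5, ε/D = 0.00785, f = 0.03555, h_1 = f(L/D)V²/2g = 251.2 m
Pipe 2: V = 3.749 m/s, Re = 2.37×10^5, ε/D = 1.26×10^-4, f = 0.01618, h_2 = f(L/D)V²/2g = 6.763 m
Series → Q common, losses add: H = Σh = 258.0 m

H ≈ 258 m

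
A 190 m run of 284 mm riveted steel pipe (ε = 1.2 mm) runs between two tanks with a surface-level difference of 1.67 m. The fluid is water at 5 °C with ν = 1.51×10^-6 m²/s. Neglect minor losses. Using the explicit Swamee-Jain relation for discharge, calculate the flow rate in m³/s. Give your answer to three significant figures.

Q ≈ 0.0819 m³/s

Swamee-Jain (Type II): Q = -0.965·√(gD⁵h_f/L)·ln[ε/(3.7D) + √(3.17ν²L/(gD³h_f))]
√(gD⁵h_f/L) = √(9.81·0.284⁵·1.67/190) = 0.01262
ε/(3.7D) = 0.00114; √(3.17ν²L/(gD³h_f)) = 6.05×10^-5
Q = -0.965·0.01262·ln(0.001202) = 0.08189 m³/s
Check: V = 1.29 m/s, Re = 2.43×10^5, f = 0.02947, h_f = 1.68 m ≈ 1.67 m ✓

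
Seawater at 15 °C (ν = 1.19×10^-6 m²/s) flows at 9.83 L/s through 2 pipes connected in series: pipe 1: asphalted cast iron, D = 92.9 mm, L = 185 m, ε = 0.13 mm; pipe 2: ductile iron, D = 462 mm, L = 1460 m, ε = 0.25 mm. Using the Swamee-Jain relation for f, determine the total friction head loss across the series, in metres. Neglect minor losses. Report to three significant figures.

H ≈ 5.01 m

Pipe 1: V = 1.450 m/s, Re = 1.13×10^5, ε/D = 0.00140, f = 0.02342, h_1 = f(L/D)V²/2g = 4.999 m
Pipe 2: V = 0.05864 m/s, Re = 2.28×10^4, ε/D = 5.41×10^-4, f = 0.02637, h_2 = f(L/D)V²/2g = 0.01461 m
Series → Q common, losses add: H = Σh = 5.014 m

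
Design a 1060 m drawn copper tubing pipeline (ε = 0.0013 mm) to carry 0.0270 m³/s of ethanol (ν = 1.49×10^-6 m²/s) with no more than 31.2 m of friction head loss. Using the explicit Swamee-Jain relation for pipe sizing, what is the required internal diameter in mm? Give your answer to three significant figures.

D ≈ 129 mm

Swamee-Jain (Type III): D = 0.66·[ε^1.25·(LQ²/(gh_f))^4.75 + ν·Q^9.4·(L/(gh_f))^5.2]^0.04
LQ²/(gh_f) = 0.002525; L/(gh_f) = 3.463
Term 1 = ε^1.25·(…)^4.75 = 2.01×10^-20; Term 2 = ν·Q^9.4·(…)^5.2 = 1.71×10^-18
D = 0.66·(2.01×10^-20 + 1.71×10^-18)^0.04 = 0.1286 m = 129 mm
Check: V = 2.08 m/s, Re = 1.79×10^5, f = 0.01595, h_f = 29.0 m ≈ 31.2 m ✓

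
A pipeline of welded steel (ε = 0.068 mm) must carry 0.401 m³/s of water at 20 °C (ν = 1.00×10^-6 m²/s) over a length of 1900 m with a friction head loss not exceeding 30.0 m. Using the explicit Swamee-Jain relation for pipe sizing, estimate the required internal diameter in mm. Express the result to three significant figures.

Swamee-Jain (Type III): D = 0.66·[ε^1.25·(LQ²/(gh_f))^4.75 + ν·Q^9.4·(L/(gh_f))^5.2]^0.04
LQ²/(gh_f) = 1.038; L/(gh_f) = 6.456
Term 1 = ε^1.25·(…)^4.75 = 7.38×10^-6; Term 2 = ν·Q^9.4·(…)^5.2 = 3.03×10^-6
D = 0.66·(7.38×10^-6 + 3.03×10^-6)^0.04 = 0.4171 m = 417 mm
Check: V = 2.93 m/s, Re = 1.22×10^6, f = 0.01417, h_f = 28.3 m ≈ 30.0 m ✓

D ≈ 417 mm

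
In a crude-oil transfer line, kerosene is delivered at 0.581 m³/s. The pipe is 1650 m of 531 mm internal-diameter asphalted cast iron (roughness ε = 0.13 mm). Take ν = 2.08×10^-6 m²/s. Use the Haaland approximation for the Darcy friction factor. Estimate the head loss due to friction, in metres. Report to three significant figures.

V = 4Q/(πD²) = 4·0.581/(π·0.531²) = 2.624 m/s
Re = VD/ν = 2.624·0.531/2.08×10^-6 = 6.70×10^5 → turbulent
ε/D = 0.13/531 = 2.45×10^-4
Haaland: f = 0.01539
h_f = f(L/D)V²/(2g) = 0.01539·(1650/0.531)·2.624²/(2·9.81) = 16.78 m

h_f ≈ 16.8 m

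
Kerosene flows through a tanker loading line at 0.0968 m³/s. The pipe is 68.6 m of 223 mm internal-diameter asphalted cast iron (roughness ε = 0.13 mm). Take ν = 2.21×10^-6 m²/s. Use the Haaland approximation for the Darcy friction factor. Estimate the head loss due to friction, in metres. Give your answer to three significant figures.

h_f ≈ 1.81 m

V = 4Q/(πD²) = 4·0.0968/(π·0.223²) = 2.478 m/s
Re = VD/ν = 2.478·0.223/2.21×10^-6 = 2.50×10^5 → turbulent
ε/D = 0.13/223 = 5.83×10^-4
Haaland: f = 0.01875
h_f = f(L/D)V²/(2g) = 0.01875·(68.6/0.223)·2.478²/(2·9.81) = 1.806 m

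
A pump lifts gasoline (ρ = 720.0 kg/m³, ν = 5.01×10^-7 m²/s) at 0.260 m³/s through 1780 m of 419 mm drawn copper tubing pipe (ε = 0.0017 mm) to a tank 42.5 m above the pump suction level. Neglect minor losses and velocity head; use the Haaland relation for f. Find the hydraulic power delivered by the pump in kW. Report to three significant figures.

V = 4Q/(πD²) = 1.886 m/s; Re = 1.58×10^6; ε/D = 4.06×10^-6; f = 0.01084
h_f = f(L/D)V²/2g = 8.347 m
Total head H = z + h_f = 42.5 + 8.347 = 50.85 m
P_hyd = ρgQH = 720.0·9.81·0.260·50.85 = 93.38 kW

P_hyd ≈ 93.4 kW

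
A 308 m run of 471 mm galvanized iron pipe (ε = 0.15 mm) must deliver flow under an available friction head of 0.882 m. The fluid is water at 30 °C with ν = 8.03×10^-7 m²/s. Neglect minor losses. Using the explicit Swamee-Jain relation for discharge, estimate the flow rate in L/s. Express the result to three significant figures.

Q ≈ 224 L/s

Swamee-Jain (Type II): Q = -0.965·√(gD⁵h_f/L)·ln[ε/(3.7D) + √(3.17ν²L/(gD³h_f))]
√(gD⁵h_f/L) = √(9.81·0.471⁵·0.882/308) = 0.02552
ε/(3.7D) = 8.61×10^-5; √(3.17ν²L/(gD³h_f)) = 2.64×10^-5
Q = -0.965·0.02552·ln(1.125×10^-4) = 0.2239 m³/s
Check: V = 1.29 m/s, Re = 7.54×10^5, f = 0.01613, h_f = 0.888 m ≈ 0.882 m ✓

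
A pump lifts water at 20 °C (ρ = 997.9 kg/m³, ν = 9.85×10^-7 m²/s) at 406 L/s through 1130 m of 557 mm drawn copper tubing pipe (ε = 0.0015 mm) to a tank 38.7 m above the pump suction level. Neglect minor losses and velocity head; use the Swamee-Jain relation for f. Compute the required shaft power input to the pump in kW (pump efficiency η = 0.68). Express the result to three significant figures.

P_shaft ≈ 246 kW

V = 4Q/(πD²) = 1.666 m/s; Re = 9.42×10^5; ε/D = 2.69×10^-6; f = 0.01179
h_f = f(L/D)V²/2g = 3.384 m
Total head H = z + h_f = 38.7 + 3.384 = 42.08 m
P_hyd = ρgQH = 997.9·9.81·0.406·42.08 = 167.3 kW
P_shaft = P_hyd/η = 167.3/0.68 = 246.0 kW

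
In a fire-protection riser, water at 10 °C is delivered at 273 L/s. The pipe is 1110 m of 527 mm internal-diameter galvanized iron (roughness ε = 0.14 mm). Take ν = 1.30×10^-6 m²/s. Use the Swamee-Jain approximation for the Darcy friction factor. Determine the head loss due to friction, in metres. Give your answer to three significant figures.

h_f ≈ 2.70 m

V = 4Q/(πD²) = 4·0.273/(π·0.527²) = 1.252 m/s
Re = VD/ν = 1.252·0.527/1.30×10^-6 = 5.07×10^5 → turbulent
ε/D = 0.14/527 = 2.66×10^-4
Swamee-Jain: f = 0.01608
h_f = f(L/D)V²/(2g) = 0.01608·(1110/0.527)·1.252²/(2·9.81) = 2.703 m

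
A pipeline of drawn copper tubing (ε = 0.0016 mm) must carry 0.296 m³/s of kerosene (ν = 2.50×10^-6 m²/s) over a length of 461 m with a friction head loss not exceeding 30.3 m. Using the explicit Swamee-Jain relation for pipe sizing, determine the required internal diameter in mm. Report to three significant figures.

D ≈ 273 mm

Swamee-Jain (Type III): D = 0.66·[ε^1.25·(LQ²/(gh_f))^4.75 + ν·Q^9.4·(L/(gh_f))^5.2]^0.04
LQ²/(gh_f) = 0.1359; L/(gh_f) = 1.551
Term 1 = ε^1.25·(…)^4.75 = 4.34×10^-12; Term 2 = ν·Q^9.4·(…)^5.2 = 2.63×10^-10
D = 0.66·(4.34×10^-12 + 2.63×10^-10)^0.04 = 0.2733 m = 273 mm
Check: V = 5.05 m/s, Re = 5.52×10^5, f = 0.01296, h_f = 28.4 m ≈ 30.3 m ✓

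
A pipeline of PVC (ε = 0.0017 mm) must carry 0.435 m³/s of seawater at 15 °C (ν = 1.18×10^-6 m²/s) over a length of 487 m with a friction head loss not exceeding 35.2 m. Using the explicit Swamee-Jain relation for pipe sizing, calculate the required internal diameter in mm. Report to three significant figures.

D ≈ 301 mm

Swamee-Jain (Type III): D = 0.66·[ε^1.25·(LQ²/(gh_f))^4.75 + ν·Q^9.4·(L/(gh_f))^5.2]^0.04
LQ²/(gh_f) = 0.2669; L/(gh_f) = 1.410
Term 1 = ε^1.25·(…)^4.75 = 1.16×10^-10; Term 2 = ν·Q^9.4·(…)^5.2 = 2.82×10^-9
D = 0.66·(1.16×10^-10 + 2.82×10^-9)^0.04 = 0.3008 m = 301 mm
Check: V = 6.12 m/s, Re = 1.56×10^6, f = 0.01097, h_f = 33.9 m ≈ 35.2 m ✓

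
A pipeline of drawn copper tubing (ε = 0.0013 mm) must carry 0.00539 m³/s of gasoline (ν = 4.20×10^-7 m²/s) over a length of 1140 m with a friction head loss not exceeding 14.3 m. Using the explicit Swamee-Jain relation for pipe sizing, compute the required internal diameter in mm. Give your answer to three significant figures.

Swamee-Jain (Type III): D = 0.66·[ε^1.25·(LQ²/(gh_f))^4.75 + ν·Q^9.4·(L/(gh_f))^5.2]^0.04
LQ²/(gh_f) = 2.361×10^-4; L/(gh_f) = 8.126
Term 1 = ε^1.25·(…)^4.75 = 2.60×10^-25; Term 2 = ν·Q^9.4·(…)^5.2 = 1.08×10^-23
D = 0.66·(2.60×10^-25 + 1.08×10^-23)^0.04 = 0.07966 m = 79.7 mm
Check: V = 1.08 m/s, Re = 2.05×10^5, f = 0.01561, h_f = 13.3 m ≈ 14.3 m ✓

D ≈ 79.7 mm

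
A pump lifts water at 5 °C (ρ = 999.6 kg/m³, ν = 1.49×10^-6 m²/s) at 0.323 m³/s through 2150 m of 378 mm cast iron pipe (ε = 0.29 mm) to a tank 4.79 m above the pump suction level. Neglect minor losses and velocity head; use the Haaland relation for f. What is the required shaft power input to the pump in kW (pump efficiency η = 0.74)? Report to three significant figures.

V = 4Q/(πD²) = 2.878 m/s; Re = 7.30×10^5; ε/D = 7.67×10^-4; f = 0.01890
h_f = f(L/D)V²/2g = 45.40 m
Total head H = z + h_f = 4.79 + 45.40 = 50.19 m
P_hyd = ρgQH = 999.6·9.81·0.323·50.19 = 159.0 kW
P_shaft = P_hyd/η = 159.0/0.74 = 214.8 kW

P_shaft ≈ 215 kW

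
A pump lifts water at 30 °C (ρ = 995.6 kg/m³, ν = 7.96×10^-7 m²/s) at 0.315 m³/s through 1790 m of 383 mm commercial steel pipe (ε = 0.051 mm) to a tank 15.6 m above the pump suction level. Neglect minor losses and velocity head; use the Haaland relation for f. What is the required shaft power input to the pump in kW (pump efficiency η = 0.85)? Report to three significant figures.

V = 4Q/(πD²) = 2.734 m/s; Re = 1.32×10^6; ε/D = 1.33×10^-4; f = 0.01356
h_f = f(L/D)V²/2g = 24.14 m
Total head H = z + h_f = 15.6 + 24.14 = 39.74 m
P_hyd = ρgQH = 995.6·9.81·0.315·39.74 = 122.3 kW
P_shaft = P_hyd/η = 122.3/0.85 = 143.8 kW

P_shaft ≈ 144 kW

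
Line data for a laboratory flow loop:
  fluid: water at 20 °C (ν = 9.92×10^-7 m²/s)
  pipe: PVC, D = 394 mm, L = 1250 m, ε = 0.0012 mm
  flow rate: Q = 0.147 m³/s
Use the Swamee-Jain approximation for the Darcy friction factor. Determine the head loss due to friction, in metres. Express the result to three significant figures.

h_f ≈ 3.11 m

V = 4Q/(πD²) = 4·0.147/(π·0.394²) = 1.206 m/s
Re = VD/ν = 1.206·0.394/9.92×10^-7 = 4.79×10^5 → turbulent
ε/D = 0.0012/394 = 3.05×10^-6
Swamee-Jain: f = 0.01324
h_f = f(L/D)V²/(2g) = 0.01324·(1250/0.394)·1.206²/(2·9.81) = 3.112 m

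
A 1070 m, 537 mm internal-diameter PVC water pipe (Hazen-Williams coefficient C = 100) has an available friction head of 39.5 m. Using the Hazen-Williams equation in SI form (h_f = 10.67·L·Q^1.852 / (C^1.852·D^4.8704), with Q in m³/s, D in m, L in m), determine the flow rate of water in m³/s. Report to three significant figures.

Q ≈ 0.914 m³/s

Rearranging: Q = [h_f·C^1.852·D^4.8704 / (10.67·L)]^(1/1.852)
Q = [39.5·100^1.852·0.537^4.8704 / (10.67·1070)]^0.540 = 0.9143 m³/s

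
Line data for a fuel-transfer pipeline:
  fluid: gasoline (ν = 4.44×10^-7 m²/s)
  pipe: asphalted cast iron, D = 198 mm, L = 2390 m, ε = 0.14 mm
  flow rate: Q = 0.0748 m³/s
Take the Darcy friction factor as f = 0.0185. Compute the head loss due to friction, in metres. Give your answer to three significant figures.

h_f ≈ 67.2 m

V = 4Q/(πD²) = 4·0.0748/(π·0.198²) = 2.429 m/s
h_f = f(L/D)V²/(2g) = 0.01850·(2390/0.198)·2.429²/(2·9.81) = 67.17 m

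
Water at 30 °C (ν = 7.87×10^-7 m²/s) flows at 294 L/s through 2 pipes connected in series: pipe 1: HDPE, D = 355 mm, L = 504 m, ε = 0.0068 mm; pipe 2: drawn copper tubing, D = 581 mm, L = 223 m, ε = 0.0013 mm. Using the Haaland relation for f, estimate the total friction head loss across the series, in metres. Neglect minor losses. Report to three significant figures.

Pipe 1: V = 2.970 m/s, Re = 1.34×10^6, ε/D = 1.92×10^-5, f = 0.01147, h_1 = f(L/D)V²/2g = 7.325 m
Pipe 2: V = 1.109 m/s, Re = 8.19×10^5, ε/D = 2.24×10^-6, f = 0.01202, h_2 = f(L/D)V²/2g = 0.2891 m
Series → Q common, losses add: H = Σh = 7.614 m

H ≈ 7.61 m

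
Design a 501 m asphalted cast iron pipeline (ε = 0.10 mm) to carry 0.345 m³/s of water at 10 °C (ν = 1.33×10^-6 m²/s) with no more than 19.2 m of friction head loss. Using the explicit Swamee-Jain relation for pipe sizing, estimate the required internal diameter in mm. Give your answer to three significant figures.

D ≈ 337 mm

Swamee-Jain (Type III): D = 0.66·[ε^1.25·(LQ²/(gh_f))^4.75 + ν·Q^9.4·(L/(gh_f))^5.2]^0.04
LQ²/(gh_f) = 0.3166; L/(gh_f) = 2.660
Term 1 = ε^1.25·(…)^4.75 = 4.24×10^-8; Term 2 = ν·Q^9.4·(…)^5.2 = 9.74×10^-9
D = 0.66·(4.24×10^-8 + 9.74×10^-9)^0.04 = 0.3375 m = 337 mm
Check: V = 3.86 m/s, Re = 9.79×10^5, f = 0.01574, h_f = 17.7 m ≈ 19.2 m ✓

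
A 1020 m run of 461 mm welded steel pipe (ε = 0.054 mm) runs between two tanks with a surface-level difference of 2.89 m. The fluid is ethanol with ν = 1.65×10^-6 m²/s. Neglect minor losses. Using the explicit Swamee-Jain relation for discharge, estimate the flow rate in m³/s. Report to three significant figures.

Swamee-Jain (Type II): Q = -0.965·√(gD⁵h_f/L)·ln[ε/(3.7D) + √(3.17ν²L/(gD³h_f))]
√(gD⁵h_f/L) = √(9.81·0.461⁵·2.89/1020) = 0.02406
ε/(3.7D) = 3.17×10^-5; √(3.17ν²L/(gD³h_f)) = 5.63×10^-5
Q = -0.965·0.02406·ln(8.795×10^-5) = 0.2168 m³/s
Check: V = 1.30 m/s, Re = 3.63×10^5, f = 0.01522, h_f = 2.90 m ≈ 2.89 m ✓

Q ≈ 0.217 m³/s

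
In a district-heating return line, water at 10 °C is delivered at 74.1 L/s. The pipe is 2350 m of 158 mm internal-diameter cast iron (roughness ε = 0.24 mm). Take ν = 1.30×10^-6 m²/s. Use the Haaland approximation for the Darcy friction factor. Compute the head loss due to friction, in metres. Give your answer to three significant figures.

h_f ≈ 241 m

V = 4Q/(πD²) = 4·0.0741/(π·0.158²) = 3.779 m/s
Re = VD/ν = 3.779·0.158/1.30×10^-6 = 4.59×10^5 → turbulent
ε/D = 0.24/158 = 0.00152
Haaland: f = 0.02226
h_f = f(L/D)V²/(2g) = 0.02226·(2350/0.158)·3.779²/(2·9.81) = 241.1 m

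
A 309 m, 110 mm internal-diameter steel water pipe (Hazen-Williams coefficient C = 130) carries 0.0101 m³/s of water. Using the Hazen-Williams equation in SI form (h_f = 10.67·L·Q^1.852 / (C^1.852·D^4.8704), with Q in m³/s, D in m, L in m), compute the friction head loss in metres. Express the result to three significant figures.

h_f = 10.67·309·0.0101^1.852 / (130^1.852·0.110^4.8704) = 3.766 m

h_f ≈ 3.77 m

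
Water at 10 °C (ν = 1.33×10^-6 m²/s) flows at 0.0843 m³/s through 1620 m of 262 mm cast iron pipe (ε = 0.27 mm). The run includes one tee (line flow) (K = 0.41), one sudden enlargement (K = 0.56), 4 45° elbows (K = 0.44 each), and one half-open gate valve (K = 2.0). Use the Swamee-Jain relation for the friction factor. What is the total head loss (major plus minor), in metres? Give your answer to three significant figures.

H_L ≈ 16.7 m

V = 4Q/(πD²) = 1.564 m/s; V²/2g = 0.1246 m
Re = 3.08×10^5, ε/D = 0.00103 → f = 0.02085 (Swamee-Jain)
Major: h_f = f(L/D)·V²/2g = 0.02085·6183·0.1246 = 16.06 m
Minor: ΣK = 4.73; h_m = ΣK·V²/2g = 0.5894 m
Total H_L = 16.06 + 0.5894 = 16.65 m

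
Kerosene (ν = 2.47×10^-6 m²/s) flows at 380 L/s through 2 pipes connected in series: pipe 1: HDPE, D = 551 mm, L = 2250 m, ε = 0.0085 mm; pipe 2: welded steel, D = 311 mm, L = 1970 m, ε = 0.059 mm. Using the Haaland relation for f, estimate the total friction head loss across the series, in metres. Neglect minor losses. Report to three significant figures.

Pipe 1: V = 1.594 m/s, Re = 3.56×10^5, ε/D = 1.54×10^-5, f = 0.01404, h_1 = f(L/D)V²/2g = 7.421 m
Pipe 2: V = 5.002 m/s, Re = 6.30×10^5, ε/D = 1.90×10^-4, f = 0.01492, h_2 = f(L/D)V²/2g = 120.5 m
Series → Q common, losses add: H = Σh = 127.9 m

H ≈ 128 m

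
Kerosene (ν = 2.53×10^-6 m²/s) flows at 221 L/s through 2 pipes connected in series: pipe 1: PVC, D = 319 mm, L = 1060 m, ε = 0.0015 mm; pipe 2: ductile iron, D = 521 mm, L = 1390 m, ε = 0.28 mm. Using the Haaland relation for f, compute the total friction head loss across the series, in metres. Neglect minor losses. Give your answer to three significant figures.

Pipe 1: V = 2.765 m/s, Re = 3.49×10^5, ε/D = 4.70×10^-6, f = 0.01399, h_1 = f(L/D)V²/2g = 18.11 m
Pipe 2: V = 1.037 m/s, Re = 2.13×10^5, ε/D = 5.37×10^-4, f = 0.01873, h_2 = f(L/D)V²/2g = 2.737 m
Series → Q common, losses add: H = Σh = 20.85 m

H ≈ 20.9 m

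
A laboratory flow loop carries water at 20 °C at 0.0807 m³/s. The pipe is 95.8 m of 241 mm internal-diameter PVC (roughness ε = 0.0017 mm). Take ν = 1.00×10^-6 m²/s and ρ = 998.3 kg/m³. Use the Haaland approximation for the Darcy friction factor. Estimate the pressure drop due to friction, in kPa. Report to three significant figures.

V = 4Q/(πD²) = 4·0.0807/(π·0.241²) = 1.769 m/s
Re = VD/ν = 1.769·0.241/1.00×10^-6 = 4.26×10^5 → turbulent
ε/D = 0.0017/241 = 7.05×10^-6
Haaland: f = 0.01351
h_f = f(L/D)V²/(2g) = 0.01351·(95.8/0.241)·1.769²/(2·9.81) = 0.8569 m
Δp = ρg·h_f = 998.3·9.81·0.8569 = 8.392 kPa

Δp ≈ 8.39 kPa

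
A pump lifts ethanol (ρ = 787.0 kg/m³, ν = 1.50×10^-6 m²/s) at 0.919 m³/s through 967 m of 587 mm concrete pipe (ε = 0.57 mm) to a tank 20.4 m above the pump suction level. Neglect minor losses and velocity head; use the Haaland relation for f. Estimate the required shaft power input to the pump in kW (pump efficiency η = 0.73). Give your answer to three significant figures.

V = 4Q/(πD²) = 3.396 m/s; Re = 1.33×10^6; ε/D = 9.71×10^-4; f = 0.01974
h_f = f(L/D)V²/2g = 19.11 m
Total head H = z + h_f = 20.4 + 19.11 = 39.51 m
P_hyd = ρgQH = 787.0·9.81·0.919·39.51 = 280.4 kW
P_shaft = P_hyd/η = 280.4/0.73 = 384.0 kW

P_shaft ≈ 384 kW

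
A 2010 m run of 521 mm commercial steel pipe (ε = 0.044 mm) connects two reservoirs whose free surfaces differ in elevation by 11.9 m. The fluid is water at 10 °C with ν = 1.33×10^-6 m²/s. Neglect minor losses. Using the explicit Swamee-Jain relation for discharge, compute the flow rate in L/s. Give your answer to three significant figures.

Q ≈ 452 L/s

Swamee-Jain (Type II): Q = -0.965·√(gD⁵h_f/L)·ln[ε/(3.7D) + √(3.17ν²L/(gD³h_f))]
√(gD⁵h_f/L) = √(9.81·0.521⁵·11.9/2010) = 0.04722
ε/(3.7D) = 2.28×10^-5; √(3.17ν²L/(gD³h_f)) = 2.61×10^-5
Q = -0.965·0.04722·ln(4.895×10^-5) = 0.4522 m³/s
Check: V = 2.12 m/s, Re = 8.31×10^5, f = 0.01350, h_f = 11.9 m ≈ 11.9 m ✓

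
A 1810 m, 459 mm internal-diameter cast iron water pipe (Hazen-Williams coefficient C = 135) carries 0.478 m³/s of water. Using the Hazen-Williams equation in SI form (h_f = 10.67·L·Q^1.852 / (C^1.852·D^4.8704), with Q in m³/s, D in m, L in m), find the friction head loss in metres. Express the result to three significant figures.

h_f ≈ 24.8 m

h_f = 10.67·1810·0.478^1.852 / (135^1.852·0.459^4.8704) = 24.77 m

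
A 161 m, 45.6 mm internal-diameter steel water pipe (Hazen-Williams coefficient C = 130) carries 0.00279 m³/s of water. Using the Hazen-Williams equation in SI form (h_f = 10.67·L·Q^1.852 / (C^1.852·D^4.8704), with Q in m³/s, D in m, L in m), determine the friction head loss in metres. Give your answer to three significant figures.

h_f ≈ 13.2 m

h_f = 10.67·161·0.00279^1.852 / (130^1.852·0.0456^4.8704) = 13.20 m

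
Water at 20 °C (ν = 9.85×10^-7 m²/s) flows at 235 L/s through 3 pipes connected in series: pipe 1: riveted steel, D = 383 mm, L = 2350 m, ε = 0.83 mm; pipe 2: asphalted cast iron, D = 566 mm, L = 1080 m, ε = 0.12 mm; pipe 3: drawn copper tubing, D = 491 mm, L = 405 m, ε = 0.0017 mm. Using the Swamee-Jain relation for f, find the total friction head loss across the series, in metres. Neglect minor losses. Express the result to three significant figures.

Pipe 1: V = 2.040 m/s, Re = 7.93×10^5, ε/D = 0.00217, f = 0.02423, h_1 = f(L/D)V²/2g = 31.53 m
Pipe 2: V = 0.9340 m/s, Re = 5.37×10^5, ε/D = 2.12×10^-4, f = 0.01553, h_2 = f(L/D)V²/2g = 1.318 m
Pipe 3: V = 1.241 m/s, Re = 6.19×10^5, ε/D = 3.46×10^-6, f = 0.01267, h_3 = f(L/D)V²/2g = 0.8205 m
Series → Q common, losses add: H = Σh = 33.67 m

H ≈ 33.7 m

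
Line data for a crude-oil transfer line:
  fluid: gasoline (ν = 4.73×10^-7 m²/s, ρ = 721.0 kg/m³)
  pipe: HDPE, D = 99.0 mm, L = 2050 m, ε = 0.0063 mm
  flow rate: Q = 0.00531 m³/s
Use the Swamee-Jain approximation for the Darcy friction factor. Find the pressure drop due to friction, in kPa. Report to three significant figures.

Δp ≈ 60.5 kPa

V = 4Q/(πD²) = 4·0.00531/(π·0.0990²) = 0.6898 m/s
Re = VD/ν = 0.6898·0.0990/4.73×10^-7 = 1.44×10^5 → turbulent
ε/D = 0.0063/99.0 = 6.36×10^-5
Swamee-Jain: f = 0.01704
h_f = f(L/D)V²/(2g) = 0.01704·(2050/0.0990)·0.6898²/(2·9.81) = 8.555 m
Δp = ρg·h_f = 721.0·9.81·8.555 = 60.51 kPa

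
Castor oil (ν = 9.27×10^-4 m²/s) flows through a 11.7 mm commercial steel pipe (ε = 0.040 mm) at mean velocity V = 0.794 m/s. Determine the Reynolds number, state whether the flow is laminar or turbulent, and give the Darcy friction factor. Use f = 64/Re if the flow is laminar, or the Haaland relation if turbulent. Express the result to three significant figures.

Re ≈ 10.0; laminar; f = 64/Re ≈ 6.39

Re = VD/ν = 0.7940·0.0117/9.27×10^-4 = 10.0
Re < 2300 → laminar → f = 64/Re = 6.386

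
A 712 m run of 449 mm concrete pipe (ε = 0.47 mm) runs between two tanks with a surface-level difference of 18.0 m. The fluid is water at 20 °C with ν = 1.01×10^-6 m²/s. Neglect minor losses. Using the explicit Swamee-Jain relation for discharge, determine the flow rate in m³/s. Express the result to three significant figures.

Swamee-Jain (Type II): Q = -0.965·√(gD⁵h_f/L)·ln[ε/(3.7D) + √(3.17ν²L/(gD³h_f))]
√(gD⁵h_f/L) = √(9.81·0.449⁵·18.0/712) = 0.06727
ε/(3.7D) = 2.83×10^-4; √(3.17ν²L/(gD³h_f)) = 1.20×10^-5
Q = -0.965·0.06727·ln(2.949×10^-4) = 0.5277 m³/s
Check: V = 3.33 m/s, Re = 1.48×10^6, f = 0.02013, h_f = 18.1 m ≈ 18.0 m ✓

Q ≈ 0.528 m³/s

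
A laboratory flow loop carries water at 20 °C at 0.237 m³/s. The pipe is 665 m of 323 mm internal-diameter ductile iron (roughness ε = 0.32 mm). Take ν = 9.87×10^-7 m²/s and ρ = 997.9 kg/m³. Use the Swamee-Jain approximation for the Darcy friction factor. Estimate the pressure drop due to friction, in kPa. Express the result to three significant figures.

Δp ≈ 172 kPa

V = 4Q/(πD²) = 4·0.237/(π·0.323²) = 2.892 m/s
Re = VD/ν = 2.892·0.323/9.87×10^-7 = 9.47×10^5 → turbulent
ε/D = 0.32/323 = 9.91×10^-4
Swamee-Jain: f = 0.02001
h_f = f(L/D)V²/(2g) = 0.02001·(665/0.323)·2.892²/(2·9.81) = 17.56 m
Δp = ρg·h_f = 997.9·9.81·17.56 = 171.9 kPa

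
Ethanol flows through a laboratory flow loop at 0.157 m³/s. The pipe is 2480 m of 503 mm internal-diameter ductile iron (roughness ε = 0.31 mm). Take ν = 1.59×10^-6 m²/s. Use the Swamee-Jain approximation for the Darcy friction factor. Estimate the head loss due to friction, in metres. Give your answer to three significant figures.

V = 4Q/(πD²) = 4·0.157/(π·0.503²) = 0.7901 m/s
Re = VD/ν = 0.7901·0.503/1.59×10^-6 = 2.50×10^5 → turbulent
ε/D = 0.31/503 = 6.16×10^-4
Swamee-Jain: f = 0.01920
h_f = f(L/D)V²/(2g) = 0.01920·(2480/0.503)·0.7901²/(2·9.81) = 3.011 m

h_f ≈ 3.01 m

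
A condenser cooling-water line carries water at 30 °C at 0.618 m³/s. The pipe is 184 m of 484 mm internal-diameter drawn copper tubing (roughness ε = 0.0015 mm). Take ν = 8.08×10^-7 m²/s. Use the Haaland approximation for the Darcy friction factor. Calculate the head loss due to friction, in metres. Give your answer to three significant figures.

h_f ≈ 2.28 m

V = 4Q/(πD²) = 4·0.618/(π·0.484²) = 3.359 m/s
Re = VD/ν = 3.359·0.484/8.08×10^-7 = 2.01×10^6 → turbulent
ε/D = 0.0015/484 = 3.10×10^-6
Haaland: f = 0.01042
h_f = f(L/D)V²/(2g) = 0.01042·(184/0.484)·3.359²/(2·9.81) = 2.278 m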